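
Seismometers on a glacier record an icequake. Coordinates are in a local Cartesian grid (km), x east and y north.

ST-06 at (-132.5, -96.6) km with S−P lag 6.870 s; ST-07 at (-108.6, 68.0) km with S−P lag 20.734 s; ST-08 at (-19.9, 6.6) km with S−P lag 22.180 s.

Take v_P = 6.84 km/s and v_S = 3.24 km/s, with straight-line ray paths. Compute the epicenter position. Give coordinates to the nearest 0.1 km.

-141.6 km east, -55.3 km north

Distance from S−P lag: d = Δt · v_P v_S / (v_P − v_S) = Δt · (6.84·3.24)/(6.84−3.24) ≈ 6.1560·Δt.
So d_ST-06 = 42.29, d_ST-07 = 127.64, d_ST-08 = 136.54 km.
Circle about each station: (x + 132.5)² + (y + 96.6)² = 42.29²; (x + 108.6)² + (y − 68.0)² = 127.64²; (x + 19.9)² + (y − 6.6)² = 136.54².
Subtracting the ST-06 equation from the ST-07 and ST-08 equations removes the quadratic terms:
47.8 x + 329.2 y = -24973.38
225.2 x + 206.4 y = -43302.97
Solving the 2×2 system: x ≈ -141.6, y ≈ -55.3 km.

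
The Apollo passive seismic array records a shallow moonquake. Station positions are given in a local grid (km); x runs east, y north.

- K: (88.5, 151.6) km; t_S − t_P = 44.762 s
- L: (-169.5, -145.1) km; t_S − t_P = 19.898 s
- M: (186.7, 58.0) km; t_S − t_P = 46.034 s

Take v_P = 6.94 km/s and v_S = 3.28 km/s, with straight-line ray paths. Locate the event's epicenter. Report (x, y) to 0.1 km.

(-63.1, -81.9)

Distance from S−P lag: d = Δt · v_P v_S / (v_P − v_S) = Δt · (6.94·3.28)/(6.94−3.28) ≈ 6.2195·Δt.
So d_K = 278.40, d_L = 123.75, d_M = 286.31 km.
Circle about each station: (x − 88.5)² + (y − 151.6)² = 278.40²; (x + 169.5)² + (y + 145.1)² = 123.75²; (x − 186.7)² + (y − 58.0)² = 286.31².
Subtracting the K equation from the L and M equations removes the quadratic terms:
-516.0 x − 593.4 y = 81161.95
196.4 x − 187.2 y = 2939.22
Solving the 2×2 system: x ≈ -63.1, y ≈ -81.9 km.
Check against K (with the unrounded x, y): √((x − 88.5)²+(y − 151.6)²) = 278.40 ≈ 278.40 km. ✓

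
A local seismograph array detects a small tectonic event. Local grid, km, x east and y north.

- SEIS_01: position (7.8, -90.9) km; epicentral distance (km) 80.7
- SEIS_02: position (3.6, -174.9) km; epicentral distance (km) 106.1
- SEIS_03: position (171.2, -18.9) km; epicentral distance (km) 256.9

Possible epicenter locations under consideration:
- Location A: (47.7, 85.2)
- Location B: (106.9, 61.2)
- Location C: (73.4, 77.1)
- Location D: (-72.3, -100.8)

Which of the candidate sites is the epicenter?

Location D

For each candidate, compare |candidate − station| to the reported distance:
Location A: residuals SEIS_01 99.9, SEIS_02 157.7, SEIS_03 95.4 → max 157.7 km
Location B: residuals SEIS_01 100.8, SEIS_02 151.6, SEIS_03 154.2 → max 154.2 km
Location C: residuals SEIS_01 99.7, SEIS_02 155.4, SEIS_03 119.9 → max 155.4 km
Location D: residuals SEIS_01 0.0, SEIS_02 0.0, SEIS_03 0.0 → max 0.0 km
Only Location D has all residuals ≈ 0.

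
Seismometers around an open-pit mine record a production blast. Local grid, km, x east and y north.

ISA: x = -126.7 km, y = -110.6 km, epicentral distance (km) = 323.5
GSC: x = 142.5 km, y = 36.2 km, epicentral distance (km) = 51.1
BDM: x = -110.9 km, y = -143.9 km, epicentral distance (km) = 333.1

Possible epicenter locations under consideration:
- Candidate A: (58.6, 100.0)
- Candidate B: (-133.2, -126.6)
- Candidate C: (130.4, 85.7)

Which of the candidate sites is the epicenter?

For each candidate, compare |candidate − station| to the reported distance:
Candidate A: residuals ISA 43.0, GSC 54.3, BDM 36.1 → max 54.3 km
Candidate B: residuals ISA 306.2, GSC 269.1, BDM 304.9 → max 306.2 km
Candidate C: residuals ISA 0.0, GSC 0.1, BDM 0.0 → max 0.1 km
Only Candidate C has all residuals ≈ 0.

Candidate C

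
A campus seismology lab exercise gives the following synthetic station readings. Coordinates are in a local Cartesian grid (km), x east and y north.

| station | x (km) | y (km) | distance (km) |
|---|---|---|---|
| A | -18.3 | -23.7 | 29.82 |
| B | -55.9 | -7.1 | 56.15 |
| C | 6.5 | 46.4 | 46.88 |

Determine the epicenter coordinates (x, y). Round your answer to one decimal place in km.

Circle about each station: (x + 18.3)² + (y + 23.7)² = 29.82²; (x + 55.9)² + (y + 7.1)² = 56.15²; (x − 6.5)² + (y − 46.4)² = 46.88².
Subtracting the A equation from the B and C equations removes the quadratic terms:
-75.2 x + 33.2 y = 15.05
49.6 x + 140.2 y = -9.87
Solving the 2×2 system: x ≈ -0.2, y ≈ 0.0 km.
Check against A (with the unrounded x, y): √((x + 18.3)²+(y + 23.7)²) = 29.82 ≈ 29.82 km. ✓

-0.2 km east, 0.0 km north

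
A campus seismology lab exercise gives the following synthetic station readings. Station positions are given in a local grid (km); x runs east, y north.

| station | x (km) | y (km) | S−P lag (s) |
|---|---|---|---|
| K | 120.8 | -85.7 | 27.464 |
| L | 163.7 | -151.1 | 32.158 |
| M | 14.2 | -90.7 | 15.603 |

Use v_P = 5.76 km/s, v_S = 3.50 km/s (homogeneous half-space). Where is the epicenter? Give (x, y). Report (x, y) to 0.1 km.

Distance from S−P lag: d = Δt · v_P v_S / (v_P − v_S) = Δt · (5.76·3.50)/(5.76−3.50) ≈ 8.9204·Δt.
So d_K = 244.99, d_L = 286.86, d_M = 139.18 km.
Circle about each station: (x − 120.8)² + (y + 85.7)² = 244.99²; (x − 163.7)² + (y + 151.1)² = 286.86²; (x − 14.2)² + (y + 90.7)² = 139.18².
Subtracting the K equation from the L and M equations removes the quadratic terms:
85.8 x − 130.8 y = 5423.21
-213.2 x − 10.0 y = 27140.03
Solving the 2×2 system: x ≈ -121.6, y ≈ -121.2 km.
Check against K (with the unrounded x, y): √((x − 120.8)²+(y + 85.7)²) = 245.00 ≈ 244.99 km. ✓

-121.6 km east, -121.2 km north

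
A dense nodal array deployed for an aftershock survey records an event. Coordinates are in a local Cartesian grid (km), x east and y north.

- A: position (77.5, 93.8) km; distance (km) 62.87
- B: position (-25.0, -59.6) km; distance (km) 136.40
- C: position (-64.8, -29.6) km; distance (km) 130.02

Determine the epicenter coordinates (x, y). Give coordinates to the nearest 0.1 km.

(19.6, 69.3)

Circle about each station: (x − 77.5)² + (y − 93.8)² = 62.87²; (x + 25.0)² + (y + 59.6)² = 136.40²; (x + 64.8)² + (y + 29.6)² = 130.02².
Subtracting the A equation from the B and C equations removes the quadratic terms:
-205.0 x − 306.8 y = -25279.85
-284.6 x − 246.8 y = -22682.05
Solving the 2×2 system: x ≈ 19.6, y ≈ 69.3 km.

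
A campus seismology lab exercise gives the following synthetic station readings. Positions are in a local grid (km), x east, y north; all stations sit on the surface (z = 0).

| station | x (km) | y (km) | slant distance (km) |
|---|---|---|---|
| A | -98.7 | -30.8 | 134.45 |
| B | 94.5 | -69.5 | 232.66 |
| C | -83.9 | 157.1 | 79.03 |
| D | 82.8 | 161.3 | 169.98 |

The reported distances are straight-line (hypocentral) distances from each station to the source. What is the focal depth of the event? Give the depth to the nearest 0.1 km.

Each station gives a sphere (x−x_i)² + (y−y_i)² + z² = d_i² (stations at z=0).
Subtracting the A sphere from B and C: z² cancels, leaving linear equations in x and y:
386.4 x − 77.4 y = -32983.70
29.6 x + 375.8 y = 32860.35
Solving: x ≈ -66.792, y ≈ 92.702 km (keep extra digits for the depth step; rounded: -66.8, 92.7).
Then from the A sphere: z² = 134.45² − (x + 98.7)² − (y + 30.8)² with x = -66.792, y = 92.702, so z ≈ 42.496 ≈ 42.5 km.
Check against D (with the unrounded solution): distance 169.97 ≈ 169.98 km. ✓

42.5 km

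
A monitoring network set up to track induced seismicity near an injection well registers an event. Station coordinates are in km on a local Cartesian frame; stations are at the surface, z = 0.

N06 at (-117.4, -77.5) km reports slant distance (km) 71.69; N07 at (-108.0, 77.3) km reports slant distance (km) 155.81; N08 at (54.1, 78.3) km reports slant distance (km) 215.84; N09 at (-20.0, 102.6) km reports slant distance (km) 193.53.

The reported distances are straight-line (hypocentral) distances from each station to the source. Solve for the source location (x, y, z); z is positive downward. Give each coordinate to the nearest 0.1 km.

x ≈ -94.9 km, y ≈ -63.0 km, depth ≈ 66.5 km

Each station gives a sphere (x−x_i)² + (y−y_i)² + z² = d_i² (stations at z=0).
Subtracting the N06 sphere from N07 and N08: z² cancels, leaving linear equations in x and y:
18.8 x + 309.6 y = -21287.02
343.0 x + 311.6 y = -52178.76
Solving: x ≈ -94.897, y ≈ -62.994 km (keep extra digits for the depth step; rounded: -94.9, -63.0).
Then from the N06 sphere: z² = 71.69² − (x + 117.4)² − (y + 77.5)² with x = -94.897, y = -62.994, so z ≈ 66.503 ≈ 66.5 km.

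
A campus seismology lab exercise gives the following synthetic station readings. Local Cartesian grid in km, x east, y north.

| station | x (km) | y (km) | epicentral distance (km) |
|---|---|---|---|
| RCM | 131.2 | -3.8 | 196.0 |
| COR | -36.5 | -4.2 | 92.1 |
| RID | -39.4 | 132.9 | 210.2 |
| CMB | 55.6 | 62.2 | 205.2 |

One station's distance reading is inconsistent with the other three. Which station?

Solve using three stations at a time. Using COR, RID, CMB (subtract circle equations pairwise → linear system) gives (x, y) ≈ (-103.6, -67.2).
Distances from that point to each station vs reported:
  RCM: calculated 243.2 vs reported 196.0 → residual 47.2 km
  COR: calculated 92.1 vs reported 92.1 → residual 0.0 km
  RID: calculated 210.2 vs reported 210.2 → residual 0.0 km
  CMB: calculated 205.2 vs reported 205.2 → residual 0.0 km
COR, RID, CMB are mutually consistent (residuals ≈ 0); RCM is off by 47.2 km.

RCM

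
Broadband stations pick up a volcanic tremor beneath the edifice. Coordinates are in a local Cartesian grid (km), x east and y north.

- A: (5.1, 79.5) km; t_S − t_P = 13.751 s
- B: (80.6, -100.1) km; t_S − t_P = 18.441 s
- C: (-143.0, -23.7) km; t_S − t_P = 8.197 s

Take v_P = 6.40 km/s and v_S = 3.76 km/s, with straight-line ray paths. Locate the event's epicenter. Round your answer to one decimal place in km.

x ≈ -68.3 km, y ≈ -22.1 km

Distance from S−P lag: d = Δt · v_P v_S / (v_P − v_S) = Δt · (6.40·3.76)/(6.40−3.76) ≈ 9.1152·Δt.
So d_A = 125.34, d_B = 168.09, d_C = 74.72 km.
Circle about each station: (x − 5.1)² + (y − 79.5)² = 125.34²; (x − 80.6)² + (y + 100.1)² = 168.09²; (x + 143.0)² + (y + 23.7)² = 74.72².
Subtracting the A equation from the B and C equations removes the quadratic terms:
151.0 x − 359.2 y = -2374.02
-296.2 x − 206.4 y = 24791.47
Solving the 2×2 system: x ≈ -68.3, y ≈ -22.1 km.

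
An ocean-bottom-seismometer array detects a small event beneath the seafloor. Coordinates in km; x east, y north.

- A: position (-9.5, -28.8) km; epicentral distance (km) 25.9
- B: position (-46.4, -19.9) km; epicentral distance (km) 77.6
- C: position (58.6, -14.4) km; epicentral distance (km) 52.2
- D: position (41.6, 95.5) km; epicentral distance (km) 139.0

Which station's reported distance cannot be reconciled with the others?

B

Solve using three stations at a time. Using A, C, D (subtract circle equations pairwise → linear system) gives (x, y) ≈ (13.5, -40.6).
Distances from that point to each station vs reported:
  A: calculated 25.9 vs reported 25.9 → residual 0.0 km
  B: calculated 63.4 vs reported 77.6 → residual 14.2 km
  C: calculated 52.2 vs reported 52.2 → residual 0.0 km
  D: calculated 139.0 vs reported 139.0 → residual 0.0 km
A, C, D are mutually consistent (residuals ≈ 0); B is off by 14.2 km.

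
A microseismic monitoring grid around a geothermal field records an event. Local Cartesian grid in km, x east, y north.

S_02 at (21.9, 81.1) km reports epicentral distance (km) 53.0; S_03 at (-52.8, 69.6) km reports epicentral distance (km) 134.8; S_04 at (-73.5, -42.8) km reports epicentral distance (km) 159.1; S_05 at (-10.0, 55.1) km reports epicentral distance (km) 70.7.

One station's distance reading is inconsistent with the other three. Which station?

Solve using three stations at a time. Using S_02, S_04, S_05 (subtract circle equations pairwise → linear system) gives (x, y) ≈ (60.0, 43.9).
Distances from that point to each station vs reported:
  S_02: calculated 53.2 vs reported 53.0 → residual 0.2 km
  S_03: calculated 115.7 vs reported 134.8 → residual 19.1 km
  S_04: calculated 159.2 vs reported 159.1 → residual 0.1 km
  S_05: calculated 70.9 vs reported 70.7 → residual 0.2 km
S_02, S_04, S_05 are mutually consistent (residuals ≈ 0); S_03 is off by 19.1 km.

S_03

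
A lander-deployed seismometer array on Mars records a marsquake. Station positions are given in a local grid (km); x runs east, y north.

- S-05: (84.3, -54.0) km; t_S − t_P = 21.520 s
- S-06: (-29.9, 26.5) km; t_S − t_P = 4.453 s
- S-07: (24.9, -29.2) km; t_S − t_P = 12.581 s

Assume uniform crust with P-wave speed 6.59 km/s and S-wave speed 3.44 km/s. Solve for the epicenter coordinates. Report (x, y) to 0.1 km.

Distance from S−P lag: d = Δt · v_P v_S / (v_P − v_S) = Δt · (6.59·3.44)/(6.59−3.44) ≈ 7.1967·Δt.
So d_S-05 = 154.87, d_S-06 = 32.05, d_S-07 = 90.54 km.
Circle about each station: (x − 84.3)² + (y + 54.0)² = 154.87²; (x + 29.9)² + (y − 26.5)² = 32.05²; (x − 24.9)² + (y + 29.2)² = 90.54².
Subtracting the S-05 equation from the S-06 and S-07 equations removes the quadratic terms:
-228.4 x + 161.0 y = 14531.28
-118.8 x + 49.6 y = 7237.39
Solving the 2×2 system: x ≈ -57.0, y ≈ 9.4 km.
Check against S-05 (with the unrounded x, y): √((x − 84.3)²+(y + 54.0)²) = 154.87 ≈ 154.87 km. ✓

-57.0 km east, 9.4 km north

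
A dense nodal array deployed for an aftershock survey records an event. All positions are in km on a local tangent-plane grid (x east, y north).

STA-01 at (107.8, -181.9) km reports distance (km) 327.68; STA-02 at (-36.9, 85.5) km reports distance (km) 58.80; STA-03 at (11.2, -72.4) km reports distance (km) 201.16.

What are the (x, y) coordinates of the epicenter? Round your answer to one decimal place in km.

Circle about each station: (x − 107.8)² + (y + 181.9)² = 327.68²; (x + 36.9)² + (y − 85.5)² = 58.80²; (x − 11.2)² + (y + 72.4)² = 201.16².
Subtracting pairs of circle equations eliminates x²+y² and gives linear equations (the radical axes):
-289.4 x + 534.8 y = 67880.15
-193.2 x + 219.0 y = 27567.59
Solving the 2×2 system: x ≈ 3.1, y ≈ 128.6 km.

x ≈ 3.1 km, y ≈ 128.6 km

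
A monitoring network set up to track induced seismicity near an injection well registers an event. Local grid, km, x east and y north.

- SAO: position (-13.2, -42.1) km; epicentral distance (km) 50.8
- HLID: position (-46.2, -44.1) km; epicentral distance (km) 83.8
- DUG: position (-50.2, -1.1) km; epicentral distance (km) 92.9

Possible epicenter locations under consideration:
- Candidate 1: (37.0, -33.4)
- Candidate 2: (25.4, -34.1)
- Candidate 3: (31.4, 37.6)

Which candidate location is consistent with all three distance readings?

Candidate 1

For each candidate, compare |candidate − station| to the reported distance:
Candidate 1: residuals SAO 0.1, HLID 0.1, DUG 0.1 → max 0.1 km
Candidate 2: residuals SAO 11.4, HLID 11.5, DUG 10.4 → max 11.5 km
Candidate 3: residuals SAO 40.5, HLID 28.9, DUG 2.6 → max 40.5 km
Only Candidate 1 has all residuals ≈ 0.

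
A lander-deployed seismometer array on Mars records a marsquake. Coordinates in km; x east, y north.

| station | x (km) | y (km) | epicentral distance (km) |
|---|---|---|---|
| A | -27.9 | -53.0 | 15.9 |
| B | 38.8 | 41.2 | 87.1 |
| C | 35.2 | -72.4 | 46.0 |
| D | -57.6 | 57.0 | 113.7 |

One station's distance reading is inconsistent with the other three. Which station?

A

Solve using three stations at a time. Using B, C, D (subtract circle equations pairwise → linear system) gives (x, y) ≈ (3.9, -38.6).
Distances from that point to each station vs reported:
  A: calculated 34.9 vs reported 15.9 → residual 19.0 km
  B: calculated 87.1 vs reported 87.1 → residual 0.0 km
  C: calculated 46.0 vs reported 46.0 → residual 0.0 km
  D: calculated 113.7 vs reported 113.7 → residual 0.0 km
B, C, D are mutually consistent (residuals ≈ 0); A is off by 19.0 km.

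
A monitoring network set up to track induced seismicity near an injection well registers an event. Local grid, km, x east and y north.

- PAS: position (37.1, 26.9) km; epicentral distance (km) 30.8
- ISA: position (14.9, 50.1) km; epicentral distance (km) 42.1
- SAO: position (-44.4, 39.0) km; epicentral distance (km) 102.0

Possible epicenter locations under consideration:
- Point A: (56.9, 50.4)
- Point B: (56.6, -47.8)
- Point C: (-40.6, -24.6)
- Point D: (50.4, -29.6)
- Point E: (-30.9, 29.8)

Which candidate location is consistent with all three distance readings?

Point A

For each candidate, compare |candidate − station| to the reported distance:
Point A: residuals PAS 0.1, ISA 0.1, SAO 0.1 → max 0.1 km
Point B: residuals PAS 46.4, ISA 64.3, SAO 31.2 → max 64.3 km
Point C: residuals PAS 62.4, ISA 51.0, SAO 38.3 → max 62.4 km
Point D: residuals PAS 27.2, ISA 45.1, SAO 15.0 → max 45.1 km
Point E: residuals PAS 37.3, ISA 8.0, SAO 85.7 → max 85.7 km
Only Point A has all residuals ≈ 0.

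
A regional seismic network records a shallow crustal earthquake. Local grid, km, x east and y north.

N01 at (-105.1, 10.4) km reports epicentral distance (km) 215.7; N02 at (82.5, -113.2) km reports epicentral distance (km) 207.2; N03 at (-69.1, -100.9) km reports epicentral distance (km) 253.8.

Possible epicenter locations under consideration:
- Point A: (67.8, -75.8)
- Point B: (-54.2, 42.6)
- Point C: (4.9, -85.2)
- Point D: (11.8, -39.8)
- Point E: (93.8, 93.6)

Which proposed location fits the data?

For each candidate, compare |candidate − station| to the reported distance:
Point A: residuals N01 22.5, N02 167.0, N03 114.6 → max 167.0 km
Point B: residuals N01 155.5, N02 0.1, N03 109.5 → max 155.5 km
Point C: residuals N01 70.0, N02 124.7, N03 178.2 → max 178.2 km
Point D: residuals N01 88.5, N02 105.3, N03 152.4 → max 152.4 km
Point E: residuals N01 0.1, N02 0.1, N03 0.1 → max 0.1 km
Only Point E has all residuals ≈ 0.

Point E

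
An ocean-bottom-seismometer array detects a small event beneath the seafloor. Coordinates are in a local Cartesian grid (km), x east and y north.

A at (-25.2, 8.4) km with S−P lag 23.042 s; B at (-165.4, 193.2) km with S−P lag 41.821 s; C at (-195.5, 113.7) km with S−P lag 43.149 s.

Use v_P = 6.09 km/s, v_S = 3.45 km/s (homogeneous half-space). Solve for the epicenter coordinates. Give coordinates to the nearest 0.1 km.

x ≈ 145.7 km, y ≈ 74.9 km

Distance from S−P lag: d = Δt · v_P v_S / (v_P − v_S) = Δt · (6.09·3.45)/(6.09−3.45) ≈ 7.9585·Δt.
So d_A = 183.38, d_B = 332.83, d_C = 343.40 km.
Circle about each station: (x + 25.2)² + (y − 8.4)² = 183.38²; (x + 165.4)² + (y − 193.2)² = 332.83²; (x + 195.5)² + (y − 113.7)² = 343.40².
Subtracting pairs of circle equations eliminates x²+y² and gives linear equations (the radical axes):
-280.4 x + 369.6 y = -13169.78
-340.6 x + 210.6 y = -33853.00
Solving the 2×2 system: x ≈ 145.7, y ≈ 74.9 km.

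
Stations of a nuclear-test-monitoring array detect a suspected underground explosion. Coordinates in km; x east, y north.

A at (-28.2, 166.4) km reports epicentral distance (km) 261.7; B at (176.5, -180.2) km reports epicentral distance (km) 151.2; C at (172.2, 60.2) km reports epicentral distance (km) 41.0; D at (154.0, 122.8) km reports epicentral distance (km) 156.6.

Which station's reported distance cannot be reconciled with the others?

C

Solve using three stations at a time. Using A, B, D (subtract circle equations pairwise → linear system) gives (x, y) ≈ (141.0, -33.2).
Distances from that point to each station vs reported:
  A: calculated 261.7 vs reported 261.7 → residual 0.0 km
  B: calculated 151.2 vs reported 151.2 → residual 0.0 km
  C: calculated 98.5 vs reported 41.0 → residual 57.5 km
  D: calculated 156.6 vs reported 156.6 → residual 0.0 km
A, B, D are mutually consistent (residuals ≈ 0); C is off by 57.5 km.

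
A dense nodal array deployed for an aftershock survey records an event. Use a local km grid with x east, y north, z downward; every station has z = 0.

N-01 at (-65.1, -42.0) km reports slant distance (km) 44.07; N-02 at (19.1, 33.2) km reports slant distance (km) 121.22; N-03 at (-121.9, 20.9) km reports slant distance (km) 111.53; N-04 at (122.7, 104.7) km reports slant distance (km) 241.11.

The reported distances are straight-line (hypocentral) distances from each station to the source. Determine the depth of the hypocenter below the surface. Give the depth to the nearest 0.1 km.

Each station gives a sphere (x−x_i)² + (y−y_i)² + z² = d_i² (stations at z=0).
Subtracting the N-01 sphere from N-02 and N-03: z² cancels, leaving linear equations in x and y:
168.4 x + 150.4 y = -17287.08
-113.6 x + 125.8 y = -1202.37
Solving: x ≈ -52.100, y ≈ -56.605 km (keep extra digits for the depth step; rounded: -52.1, -56.6).
Then from the N-01 sphere: z² = 44.07² − (x + 65.1)² − (y + 42.0)² with x = -52.100, y = -56.605, so z ≈ 39.495 ≈ 39.5 km.

z ≈ 39.5 km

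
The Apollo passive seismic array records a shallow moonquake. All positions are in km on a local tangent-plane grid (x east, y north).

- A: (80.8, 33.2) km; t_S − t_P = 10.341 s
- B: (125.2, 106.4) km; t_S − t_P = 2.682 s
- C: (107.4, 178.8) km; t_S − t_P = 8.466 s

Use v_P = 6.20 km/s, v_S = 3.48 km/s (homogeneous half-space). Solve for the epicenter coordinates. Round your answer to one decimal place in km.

(104.6, 111.7)

Distance from S−P lag: d = Δt · v_P v_S / (v_P − v_S) = Δt · (6.20·3.48)/(6.20−3.48) ≈ 7.9324·Δt.
So d_A = 82.03, d_B = 21.27, d_C = 67.16 km.
Circle about each station: (x − 80.8)² + (y − 33.2)² = 82.03²; (x − 125.2)² + (y − 106.4)² = 21.27²; (x − 107.4)² + (y − 178.8)² = 67.16².
Subtracting pairs of circle equations eliminates x²+y² and gives linear equations (the radical axes):
88.8 x + 146.4 y = 25641.63
53.2 x + 291.2 y = 38091.78
Solving the 2×2 system: x ≈ 104.6, y ≈ 111.7 km.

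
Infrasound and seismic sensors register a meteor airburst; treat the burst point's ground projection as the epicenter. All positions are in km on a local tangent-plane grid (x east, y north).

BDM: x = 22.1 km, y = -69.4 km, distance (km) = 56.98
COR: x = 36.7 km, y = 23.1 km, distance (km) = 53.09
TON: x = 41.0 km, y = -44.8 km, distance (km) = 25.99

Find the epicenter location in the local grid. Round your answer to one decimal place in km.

58.3 km east, -25.4 km north

Circle about each station: (x − 22.1)² + (y + 69.4)² = 56.98²; (x − 36.7)² + (y − 23.1)² = 53.09²; (x − 41.0)² + (y + 44.8)² = 25.99².
Subtracting pairs of circle equations eliminates x²+y² and gives linear equations (the radical axes):
29.2 x + 185.0 y = -2996.10
37.8 x + 49.2 y = 954.51
Solving the 2×2 system: x ≈ 58.3, y ≈ -25.4 km.
Check against BDM (with the unrounded x, y): √((x − 22.1)²+(y + 69.4)²) = 56.99 ≈ 56.98 km. ✓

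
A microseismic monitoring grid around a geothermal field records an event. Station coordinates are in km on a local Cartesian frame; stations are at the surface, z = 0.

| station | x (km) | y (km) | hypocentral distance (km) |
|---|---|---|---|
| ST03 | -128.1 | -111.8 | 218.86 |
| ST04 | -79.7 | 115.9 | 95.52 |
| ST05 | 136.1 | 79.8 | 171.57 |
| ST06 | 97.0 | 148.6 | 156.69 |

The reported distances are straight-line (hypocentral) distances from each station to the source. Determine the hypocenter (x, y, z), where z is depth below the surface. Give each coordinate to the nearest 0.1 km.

Each station gives a sphere (x−x_i)² + (y−y_i)² + z² = d_i² (stations at z=0).
Subtracting the ST03 sphere from ST04 and ST05: z² cancels, leaving linear equations in x and y:
96.8 x + 455.4 y = 29651.68
528.4 x + 383.2 y = 14445.83
Solving: x ≈ -23.503, y ≈ 70.107 km (keep extra digits for the depth step; rounded: -23.5, 70.1).
Then from the ST03 sphere: z² = 218.86² − (x + 128.1)² − (y + 111.8)² with x = -23.503, y = 70.107, so z ≈ 62.201 ≈ 62.2 km.

x ≈ -23.5 km, y ≈ 70.1 km, depth ≈ 62.2 km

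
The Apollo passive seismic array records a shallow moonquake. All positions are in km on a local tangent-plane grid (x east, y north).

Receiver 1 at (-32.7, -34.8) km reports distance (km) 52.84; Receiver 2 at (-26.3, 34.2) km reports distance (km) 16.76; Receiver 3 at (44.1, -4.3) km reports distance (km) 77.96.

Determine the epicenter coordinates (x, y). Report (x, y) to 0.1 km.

Circle about each station: (x + 32.7)² + (y + 34.8)² = 52.84²; (x + 26.3)² + (y − 34.2)² = 16.76²; (x − 44.1)² + (y + 4.3)² = 77.96².
Subtracting pairs of circle equations eliminates x²+y² and gives linear equations (the radical axes):
12.8 x + 138.0 y = 2092.17
153.6 x + 61.0 y = -3602.73
Solving the 2×2 system: x ≈ -30.6, y ≈ 18.0 km.

(-30.6, 18.0)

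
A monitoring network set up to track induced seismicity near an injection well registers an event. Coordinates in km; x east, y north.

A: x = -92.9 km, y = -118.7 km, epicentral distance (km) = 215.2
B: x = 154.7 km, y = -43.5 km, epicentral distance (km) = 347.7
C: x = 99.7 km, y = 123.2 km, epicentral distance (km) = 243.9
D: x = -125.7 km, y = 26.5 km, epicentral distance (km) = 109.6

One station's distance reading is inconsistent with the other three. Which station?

A

Solve using three stations at a time. Using B, C, D (subtract circle equations pairwise → linear system) gives (x, y) ≈ (-143.9, 134.6).
Distances from that point to each station vs reported:
  A: calculated 258.4 vs reported 215.2 → residual 43.2 km
  B: calculated 347.7 vs reported 347.7 → residual 0.0 km
  C: calculated 243.9 vs reported 243.9 → residual 0.0 km
  D: calculated 109.6 vs reported 109.6 → residual 0.0 km
B, C, D are mutually consistent (residuals ≈ 0); A is off by 43.2 km.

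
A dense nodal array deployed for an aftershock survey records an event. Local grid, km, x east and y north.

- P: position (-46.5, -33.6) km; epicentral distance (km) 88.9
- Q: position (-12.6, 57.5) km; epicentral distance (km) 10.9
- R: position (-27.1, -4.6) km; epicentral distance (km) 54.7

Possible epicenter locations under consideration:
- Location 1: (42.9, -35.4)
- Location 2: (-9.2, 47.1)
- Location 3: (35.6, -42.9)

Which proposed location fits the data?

Location 2

For each candidate, compare |candidate − station| to the reported distance:
Location 1: residuals P 0.5, Q 97.3, R 21.8 → max 97.3 km
Location 2: residuals P 0.0, Q 0.0, R 0.0 → max 0.0 km
Location 3: residuals P 6.3, Q 100.5, R 18.8 → max 100.5 km
Only Location 2 has all residuals ≈ 0.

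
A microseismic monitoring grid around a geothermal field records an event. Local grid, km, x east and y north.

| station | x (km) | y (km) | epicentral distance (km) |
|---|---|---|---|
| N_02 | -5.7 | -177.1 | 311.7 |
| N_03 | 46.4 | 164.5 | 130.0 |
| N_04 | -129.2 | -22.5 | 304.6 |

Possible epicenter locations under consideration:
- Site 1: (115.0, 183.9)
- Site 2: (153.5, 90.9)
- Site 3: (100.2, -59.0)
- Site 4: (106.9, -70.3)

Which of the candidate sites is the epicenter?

For each candidate, compare |candidate − station| to the reported distance:
Site 1: residuals N_02 68.9, N_03 58.7, N_04 15.1 → max 68.9 km
Site 2: residuals N_02 0.0, N_03 0.0, N_04 0.0 → max 0.0 km
Site 3: residuals N_02 153.1, N_03 99.9, N_04 72.3 → max 153.1 km
Site 4: residuals N_02 156.5, N_03 112.5, N_04 63.7 → max 156.5 km
Only Site 2 has all residuals ≈ 0.

Site 2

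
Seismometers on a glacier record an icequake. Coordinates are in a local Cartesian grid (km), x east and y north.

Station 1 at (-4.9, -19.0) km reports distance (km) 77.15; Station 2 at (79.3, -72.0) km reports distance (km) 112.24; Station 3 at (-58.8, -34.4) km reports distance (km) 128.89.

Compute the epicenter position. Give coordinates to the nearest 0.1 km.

49.1 km east, 36.1 km north

Circle about each station: (x + 4.9)² + (y + 19.0)² = 77.15²; (x − 79.3)² + (y + 72.0)² = 112.24²; (x + 58.8)² + (y + 34.4)² = 128.89².
Subtracting pairs of circle equations eliminates x²+y² and gives linear equations (the radical axes):
168.4 x − 106.0 y = 4441.78
-107.8 x − 30.8 y = -6404.72
Solving the 2×2 system: x ≈ 49.1, y ≈ 36.1 km.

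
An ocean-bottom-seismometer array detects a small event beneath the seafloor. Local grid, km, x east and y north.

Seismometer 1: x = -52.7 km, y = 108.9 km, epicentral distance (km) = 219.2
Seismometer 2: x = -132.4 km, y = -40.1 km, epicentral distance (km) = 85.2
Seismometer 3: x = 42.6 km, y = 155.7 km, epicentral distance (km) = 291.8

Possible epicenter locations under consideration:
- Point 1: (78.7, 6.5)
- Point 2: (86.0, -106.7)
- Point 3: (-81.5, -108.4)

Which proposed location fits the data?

For each candidate, compare |candidate − station| to the reported distance:
Point 1: residuals Seismometer 1 52.6, Seismometer 2 131.0, Seismometer 3 138.3 → max 138.3 km
Point 2: residuals Seismometer 1 37.2, Seismometer 2 143.1, Seismometer 3 25.8 → max 143.1 km
Point 3: residuals Seismometer 1 0.0, Seismometer 2 0.0, Seismometer 3 0.0 → max 0.0 km
Only Point 3 has all residuals ≈ 0.

Point 3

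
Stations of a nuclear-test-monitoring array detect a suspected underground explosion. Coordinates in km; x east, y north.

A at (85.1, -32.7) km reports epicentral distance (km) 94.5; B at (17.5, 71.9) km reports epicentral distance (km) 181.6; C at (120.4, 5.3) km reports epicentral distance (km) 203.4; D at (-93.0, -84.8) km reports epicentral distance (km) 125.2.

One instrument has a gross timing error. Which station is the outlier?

Solve using three stations at a time. Using A, B, D (subtract circle equations pairwise → linear system) gives (x, y) ≈ (29.8, -109.3).
Distances from that point to each station vs reported:
  A: calculated 94.5 vs reported 94.5 → residual 0.0 km
  B: calculated 181.6 vs reported 181.6 → residual 0.0 km
  C: calculated 146.1 vs reported 203.4 → residual 57.3 km
  D: calculated 125.2 vs reported 125.2 → residual 0.0 km
A, B, D are mutually consistent (residuals ≈ 0); C is off by 57.3 km.

C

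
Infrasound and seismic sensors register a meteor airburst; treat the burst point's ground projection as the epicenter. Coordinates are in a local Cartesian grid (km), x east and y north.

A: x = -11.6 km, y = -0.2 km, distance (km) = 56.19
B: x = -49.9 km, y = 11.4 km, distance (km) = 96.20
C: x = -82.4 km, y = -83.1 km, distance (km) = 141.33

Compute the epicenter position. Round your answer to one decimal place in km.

Circle about each station: (x + 11.6)² + (y + 0.2)² = 56.19²; (x + 49.9)² + (y − 11.4)² = 96.20²; (x + 82.4)² + (y + 83.1)² = 141.33².
Subtracting pairs of circle equations eliminates x²+y² and gives linear equations (the radical axes):
-76.6 x + 23.2 y = -3611.75
-141.6 x − 165.8 y = -3256.08
Solving the 2×2 system: x ≈ 42.2, y ≈ -16.4 km.

x ≈ 42.2 km, y ≈ -16.4 km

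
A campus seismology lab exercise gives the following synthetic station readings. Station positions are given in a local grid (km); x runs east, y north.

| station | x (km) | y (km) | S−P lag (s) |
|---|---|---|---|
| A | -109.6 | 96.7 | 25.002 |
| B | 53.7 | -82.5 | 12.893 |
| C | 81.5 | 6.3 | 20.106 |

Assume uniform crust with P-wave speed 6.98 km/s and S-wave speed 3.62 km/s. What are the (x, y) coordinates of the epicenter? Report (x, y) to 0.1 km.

x ≈ -43.2 km, y ≈ -79.2 km

Distance from S−P lag: d = Δt · v_P v_S / (v_P − v_S) = Δt · (6.98·3.62)/(6.98−3.62) ≈ 7.5201·Δt.
So d_A = 188.02, d_B = 96.96, d_C = 151.20 km.
Circle about each station: (x + 109.6)² + (y − 96.7)² = 188.02²; (x − 53.7)² + (y + 82.5)² = 96.96²; (x − 81.5)² + (y − 6.3)² = 151.20².
Subtracting pairs of circle equations eliminates x²+y² and gives linear equations (the radical axes):
326.6 x − 358.4 y = 14277.17
382.2 x − 180.8 y = -2191.03
Solving the 2×2 system: x ≈ -43.2, y ≈ -79.2 km.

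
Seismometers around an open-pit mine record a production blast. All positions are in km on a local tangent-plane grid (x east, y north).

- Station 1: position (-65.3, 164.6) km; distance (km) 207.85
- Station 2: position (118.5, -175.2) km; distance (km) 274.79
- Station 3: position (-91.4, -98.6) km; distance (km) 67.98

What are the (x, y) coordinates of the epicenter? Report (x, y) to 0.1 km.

Circle about each station: (x + 65.3)² + (y − 164.6)² = 207.85²; (x − 118.5)² + (y + 175.2)² = 274.79²; (x + 91.4)² + (y + 98.6)² = 67.98².
Subtracting the Station 1 equation from the Station 2 and Station 3 equations removes the quadratic terms:
367.6 x − 679.6 y = -18927.88
-52.2 x − 526.4 y = 25299.01
Solving the 2×2 system: x ≈ -118.6, y ≈ -36.3 km.

-118.6 km east, -36.3 km north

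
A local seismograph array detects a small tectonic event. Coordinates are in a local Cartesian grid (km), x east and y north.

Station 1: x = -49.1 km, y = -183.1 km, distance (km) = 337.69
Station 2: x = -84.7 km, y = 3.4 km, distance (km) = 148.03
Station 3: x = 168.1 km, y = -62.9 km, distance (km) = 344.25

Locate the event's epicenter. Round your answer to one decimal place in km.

x ≈ -102.1 km, y ≈ 150.4 km

Circle about each station: (x + 49.1)² + (y + 183.1)² = 337.69²; (x + 84.7)² + (y − 3.4)² = 148.03²; (x − 168.1)² + (y + 62.9)² = 344.25².
Subtracting the Station 1 equation from the Station 2 and Station 3 equations removes the quadratic terms:
-71.2 x + 373.0 y = 63370.89
434.4 x + 240.4 y = -8195.93
Solving the 2×2 system: x ≈ -102.1, y ≈ 150.4 km.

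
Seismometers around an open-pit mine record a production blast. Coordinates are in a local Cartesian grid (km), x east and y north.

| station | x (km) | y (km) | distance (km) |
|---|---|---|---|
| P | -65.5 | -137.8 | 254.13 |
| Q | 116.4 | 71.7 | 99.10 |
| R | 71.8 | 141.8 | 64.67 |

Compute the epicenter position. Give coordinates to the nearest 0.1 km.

x ≈ 21.7 km, y ≈ 100.9 km

Circle about each station: (x + 65.5)² + (y + 137.8)² = 254.13²; (x − 116.4)² + (y − 71.7)² = 99.10²; (x − 71.8)² + (y − 141.8)² = 64.67².
Subtracting the P equation from the Q and R equations removes the quadratic terms:
363.8 x + 419.0 y = 50172.01
274.6 x + 559.2 y = 62383.24
Solving the 2×2 system: x ≈ 21.7, y ≈ 100.9 km.
Check against P (with the unrounded x, y): √((x + 65.5)²+(y + 137.8)²) = 254.13 ≈ 254.13 km. ✓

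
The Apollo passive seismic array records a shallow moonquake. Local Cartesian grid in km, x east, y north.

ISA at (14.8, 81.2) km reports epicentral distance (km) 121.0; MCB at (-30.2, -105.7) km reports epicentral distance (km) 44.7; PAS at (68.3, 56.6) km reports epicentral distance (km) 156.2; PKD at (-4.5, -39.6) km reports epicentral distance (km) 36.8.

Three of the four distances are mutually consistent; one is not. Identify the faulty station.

ISA

Solve using three stations at a time. Using MCB, PAS, PKD (subtract circle equations pairwise → linear system) gives (x, y) ≈ (-34.3, -61.2).
Distances from that point to each station vs reported:
  ISA: calculated 150.6 vs reported 121.0 → residual 29.6 km
  MCB: calculated 44.7 vs reported 44.7 → residual 0.0 km
  PAS: calculated 156.2 vs reported 156.2 → residual 0.0 km
  PKD: calculated 36.8 vs reported 36.8 → residual 0.0 km
MCB, PAS, PKD are mutually consistent (residuals ≈ 0); ISA is off by 29.6 km.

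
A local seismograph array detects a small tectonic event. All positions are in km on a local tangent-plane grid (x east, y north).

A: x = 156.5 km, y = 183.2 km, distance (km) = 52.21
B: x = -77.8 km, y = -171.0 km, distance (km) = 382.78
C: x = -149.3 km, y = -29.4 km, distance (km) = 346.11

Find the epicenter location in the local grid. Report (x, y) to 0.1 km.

Circle about each station: (x − 156.5)² + (y − 183.2)² = 52.21²; (x + 77.8)² + (y + 171.0)² = 382.78²; (x + 149.3)² + (y + 29.4)² = 346.11².
Subtracting pairs of circle equations eliminates x²+y² and gives linear equations (the radical axes):
-468.6 x − 708.4 y = -166555.29
-611.6 x − 425.2 y = -151965.89
Solving the 2×2 system: x ≈ 157.4, y ≈ 131.0 km.
Check against A (with the unrounded x, y): √((x − 156.5)²+(y − 183.2)²) = 52.21 ≈ 52.21 km. ✓

x ≈ 157.4 km, y ≈ 131.0 km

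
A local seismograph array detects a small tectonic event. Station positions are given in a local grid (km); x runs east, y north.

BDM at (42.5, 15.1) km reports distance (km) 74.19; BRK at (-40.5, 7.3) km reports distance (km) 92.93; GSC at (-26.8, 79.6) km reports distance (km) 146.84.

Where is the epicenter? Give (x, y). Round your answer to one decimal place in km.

Circle about each station: (x − 42.5)² + (y − 15.1)² = 74.19²; (x + 40.5)² + (y − 7.3)² = 92.93²; (x + 26.8)² + (y − 79.6)² = 146.84².
Subtracting pairs of circle equations eliminates x²+y² and gives linear equations (the radical axes):
-166.0 x − 15.6 y = -3472.55
-138.6 x + 129.0 y = -11037.69
Solving the 2×2 system: x ≈ 26.3, y ≈ -57.3 km.

x ≈ 26.3 km, y ≈ -57.3 km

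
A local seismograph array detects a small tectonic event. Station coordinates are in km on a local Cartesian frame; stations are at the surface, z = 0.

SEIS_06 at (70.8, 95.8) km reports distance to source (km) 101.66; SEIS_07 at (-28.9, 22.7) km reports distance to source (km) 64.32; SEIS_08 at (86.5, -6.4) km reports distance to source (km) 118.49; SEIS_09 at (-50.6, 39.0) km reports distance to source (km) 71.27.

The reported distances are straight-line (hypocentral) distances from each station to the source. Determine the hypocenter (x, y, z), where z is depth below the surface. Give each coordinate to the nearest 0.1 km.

Each station gives a sphere (x−x_i)² + (y−y_i)² + z² = d_i² (stations at z=0).
Subtracting the SEIS_06 sphere from SEIS_07 and SEIS_08: z² cancels, leaving linear equations in x and y:
-199.4 x − 146.2 y = -6642.09
31.4 x − 204.4 y = -10372.19
Solving: x ≈ -3.501, y ≈ 50.207 km (keep extra digits for the depth step; rounded: -3.5, 50.2).
Then from the SEIS_06 sphere: z² = 101.66² − (x − 70.8)² − (y − 95.8)² with x = -3.501, y = 50.207, so z ≈ 52.301 ≈ 52.3 km.
Check against SEIS_09 (with the unrounded solution): distance 71.27 ≈ 71.27 km. ✓

(-3.5, 50.2, 52.3)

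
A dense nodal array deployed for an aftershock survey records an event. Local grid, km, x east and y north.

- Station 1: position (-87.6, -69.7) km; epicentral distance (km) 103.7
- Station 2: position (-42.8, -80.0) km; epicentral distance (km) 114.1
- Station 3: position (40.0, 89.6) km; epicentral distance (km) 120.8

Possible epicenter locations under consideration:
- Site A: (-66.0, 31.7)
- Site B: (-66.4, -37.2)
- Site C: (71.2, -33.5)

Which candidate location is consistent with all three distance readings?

For each candidate, compare |candidate − station| to the reported distance:
Site A: residuals Station 1 0.0, Station 2 0.0, Station 3 0.0 → max 0.0 km
Site B: residuals Station 1 64.9, Station 2 65.2, Station 3 44.7 → max 65.2 km
Site C: residuals Station 1 59.2, Station 2 9.0, Station 3 6.2 → max 59.2 km
Only Site A has all residuals ≈ 0.

Site A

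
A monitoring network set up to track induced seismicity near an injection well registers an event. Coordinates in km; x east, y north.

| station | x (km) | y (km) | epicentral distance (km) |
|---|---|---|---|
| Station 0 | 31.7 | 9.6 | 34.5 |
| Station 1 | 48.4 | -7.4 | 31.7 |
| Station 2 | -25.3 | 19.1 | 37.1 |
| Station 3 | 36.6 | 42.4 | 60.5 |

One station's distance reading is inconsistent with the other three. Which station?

Station 1

Solve using three stations at a time. Using Station 0, Station 2, Station 3 (subtract circle equations pairwise → linear system) gives (x, y) ≈ (1.3, -6.7).
Distances from that point to each station vs reported:
  Station 0: calculated 34.5 vs reported 34.5 → residual 0.0 km
  Station 1: calculated 47.1 vs reported 31.7 → residual 15.4 km
  Station 2: calculated 37.1 vs reported 37.1 → residual 0.0 km
  Station 3: calculated 60.5 vs reported 60.5 → residual 0.0 km
Station 0, Station 2, Station 3 are mutually consistent (residuals ≈ 0); Station 1 is off by 15.4 km.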